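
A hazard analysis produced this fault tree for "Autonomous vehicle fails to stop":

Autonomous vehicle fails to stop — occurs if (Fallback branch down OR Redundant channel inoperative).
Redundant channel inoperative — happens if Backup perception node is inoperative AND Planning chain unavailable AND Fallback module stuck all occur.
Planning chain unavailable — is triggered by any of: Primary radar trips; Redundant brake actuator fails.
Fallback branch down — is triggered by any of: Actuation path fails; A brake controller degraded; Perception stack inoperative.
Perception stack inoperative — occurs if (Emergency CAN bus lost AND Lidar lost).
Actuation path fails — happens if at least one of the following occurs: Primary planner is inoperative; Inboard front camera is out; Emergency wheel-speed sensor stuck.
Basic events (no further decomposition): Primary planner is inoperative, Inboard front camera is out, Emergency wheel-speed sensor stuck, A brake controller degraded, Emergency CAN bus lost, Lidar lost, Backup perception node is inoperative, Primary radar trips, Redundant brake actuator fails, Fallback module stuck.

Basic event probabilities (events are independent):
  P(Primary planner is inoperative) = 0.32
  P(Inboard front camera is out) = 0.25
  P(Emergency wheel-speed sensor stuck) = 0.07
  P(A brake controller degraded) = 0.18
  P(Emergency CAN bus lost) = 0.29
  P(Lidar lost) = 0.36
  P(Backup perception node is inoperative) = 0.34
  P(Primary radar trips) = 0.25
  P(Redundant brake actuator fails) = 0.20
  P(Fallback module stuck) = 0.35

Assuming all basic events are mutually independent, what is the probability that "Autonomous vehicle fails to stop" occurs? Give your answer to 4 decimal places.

0.6683

P(Actuation path fails) [OR] = 1 − (1−0.32) × (1−0.25) × (1−0.07) = 0.525700
P(Perception stack inoperative) [AND] = 0.29 × 0.36 = 0.104400
P(Fallback branch down) [OR] = 1 − (1−0.525700) × (1−0.18) × (1−0.104400) = 0.651678
P(Planning chain unavailable) [OR] = 1 − (1−0.25) × (1−0.20) = 0.400000
P(Redundant channel inoperative) [AND] = 0.34 × 0.400000 × 0.35 = 0.047600
P(Autonomous vehicle fails to stop) [OR] = 1 − (1−0.651678) × (1−0.047600) = 0.668258
Rounded to 4 decimal places: P(Autonomous vehicle fails to stop) ≈ 0.6683.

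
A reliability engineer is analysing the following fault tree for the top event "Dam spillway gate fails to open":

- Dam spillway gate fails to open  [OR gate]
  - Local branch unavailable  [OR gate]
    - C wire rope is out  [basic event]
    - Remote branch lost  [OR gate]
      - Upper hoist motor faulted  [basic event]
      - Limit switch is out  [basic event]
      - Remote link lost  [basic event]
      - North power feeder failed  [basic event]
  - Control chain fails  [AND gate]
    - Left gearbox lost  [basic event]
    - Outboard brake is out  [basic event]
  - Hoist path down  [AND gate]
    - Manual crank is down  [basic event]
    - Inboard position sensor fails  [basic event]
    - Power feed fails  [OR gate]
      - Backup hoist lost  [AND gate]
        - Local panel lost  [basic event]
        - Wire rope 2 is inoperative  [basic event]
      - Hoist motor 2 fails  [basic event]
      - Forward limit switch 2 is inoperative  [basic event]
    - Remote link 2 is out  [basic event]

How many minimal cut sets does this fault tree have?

Remote branch lost [OR]: union of children's cut sets → 4 cut set(s).
Local branch unavailable [OR]: union of children's cut sets → 5 cut set(s).
Control chain fails [AND]: one cut set from each child combined → 1 × 1 = 1 cut set(s).
Backup hoist lost [AND]: one cut set from each child combined → 1 × 1 = 1 cut set(s).
Power feed fails [OR]: union of children's cut sets → 3 cut set(s).
Hoist path down [AND]: one cut set from each child combined → 1 × 1 × 3 × 1 = 3 cut set(s).
Dam spillway gate fails to open [OR]: union of children's cut sets → 9 cut set(s).
Minimal cut sets: {C wire rope is out}; {Upper hoist motor faulted}; {Limit switch is out}; {Remote link lost}; {North power feeder failed}; {Left gearbox lost, Outboard brake is out}; {Inboard position sensor fails, Local panel lost, Manual crank is down, Remote link 2 is out, Wire rope 2 is inoperative}; {Hoist motor 2 fails, Inboard position sensor fails, Manual crank is down, Remote link 2 is out}; {Forward limit switch 2 is inoperative, Inboard position sensor fails, Manual crank is down, Remote link 2 is out}.

9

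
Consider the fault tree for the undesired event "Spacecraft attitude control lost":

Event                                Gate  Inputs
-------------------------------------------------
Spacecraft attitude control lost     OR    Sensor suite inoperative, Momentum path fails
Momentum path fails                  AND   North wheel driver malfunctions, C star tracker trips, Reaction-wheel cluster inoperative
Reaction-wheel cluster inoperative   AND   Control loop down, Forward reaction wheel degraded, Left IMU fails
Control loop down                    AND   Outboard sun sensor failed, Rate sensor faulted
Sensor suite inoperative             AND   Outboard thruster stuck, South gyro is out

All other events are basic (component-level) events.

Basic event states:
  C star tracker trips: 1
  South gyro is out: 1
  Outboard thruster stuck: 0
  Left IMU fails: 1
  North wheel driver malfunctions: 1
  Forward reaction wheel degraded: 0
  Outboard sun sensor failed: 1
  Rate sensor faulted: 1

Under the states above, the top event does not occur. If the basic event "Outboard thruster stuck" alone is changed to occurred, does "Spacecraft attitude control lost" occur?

Yes

Counterfactual: set "Outboard thruster stuck" to occurred.
Sensor suite inoperative [AND]: Outboard thruster stuck=occurs, South gyro is out=occurs → all inputs occur → occurs.
Control loop down [AND]: Outboard sun sensor failed=occurs, Rate sensor faulted=occurs → all inputs occur → occurs.
Reaction-wheel cluster inoperative [AND]: Control loop down=occurs, Forward reaction wheel degraded=not, Left IMU fails=occurs → not all inputs occur → does not occur.
Momentum path fails [AND]: North wheel driver malfunctions=occurs, C star tracker trips=occurs, Reaction-wheel cluster inoperative=not → not all inputs occur → does not occur.
Spacecraft attitude control lost [OR]: Sensor suite inoperative=occurs, Momentum path fails=not → at least one input occurs → occurs.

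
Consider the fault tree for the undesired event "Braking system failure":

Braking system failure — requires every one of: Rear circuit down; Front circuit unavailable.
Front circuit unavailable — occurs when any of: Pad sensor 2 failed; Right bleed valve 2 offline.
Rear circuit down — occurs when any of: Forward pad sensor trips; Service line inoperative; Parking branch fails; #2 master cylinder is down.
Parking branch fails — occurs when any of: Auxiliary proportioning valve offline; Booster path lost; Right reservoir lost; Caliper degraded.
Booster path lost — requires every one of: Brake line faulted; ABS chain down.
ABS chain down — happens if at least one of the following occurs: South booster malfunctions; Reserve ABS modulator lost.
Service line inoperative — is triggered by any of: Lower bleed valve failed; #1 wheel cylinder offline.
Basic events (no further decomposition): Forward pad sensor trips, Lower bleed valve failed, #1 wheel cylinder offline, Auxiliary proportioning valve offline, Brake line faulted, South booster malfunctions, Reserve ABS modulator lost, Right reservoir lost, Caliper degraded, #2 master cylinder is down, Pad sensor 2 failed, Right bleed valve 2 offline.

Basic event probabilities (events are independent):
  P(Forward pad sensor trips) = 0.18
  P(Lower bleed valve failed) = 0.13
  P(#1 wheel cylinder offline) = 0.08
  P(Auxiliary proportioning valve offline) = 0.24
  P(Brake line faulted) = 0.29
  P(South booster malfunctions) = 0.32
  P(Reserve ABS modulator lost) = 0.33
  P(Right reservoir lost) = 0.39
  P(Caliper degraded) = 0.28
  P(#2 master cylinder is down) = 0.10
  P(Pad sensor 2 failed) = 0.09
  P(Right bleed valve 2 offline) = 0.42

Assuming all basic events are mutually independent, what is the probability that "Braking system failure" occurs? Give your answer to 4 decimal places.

0.3938

P(Service line inoperative) [OR] = 1 − (1−0.13) × (1−0.08) = 0.199600
P(ABS chain down) [OR] = 1 − (1−0.32) × (1−0.33) = 0.544400
P(Booster path lost) [AND] = 0.29 × 0.544400 = 0.157876
P(Parking branch fails) [OR] = 1 − (1−0.24) × (1−0.157876) × (1−0.39) × (1−0.28) = 0.718906
P(Rear circuit down) [OR] = 1 − (1−0.18) × (1−0.199600) × (1−0.718906) × (1−0.10) = 0.833959
P(Front circuit unavailable) [OR] = 1 − (1−0.09) × (1−0.42) = 0.472200
P(Braking system failure) [AND] = 0.833959 × 0.472200 = 0.393795
Rounded to 4 decimal places: P(Braking system failure) ≈ 0.3938.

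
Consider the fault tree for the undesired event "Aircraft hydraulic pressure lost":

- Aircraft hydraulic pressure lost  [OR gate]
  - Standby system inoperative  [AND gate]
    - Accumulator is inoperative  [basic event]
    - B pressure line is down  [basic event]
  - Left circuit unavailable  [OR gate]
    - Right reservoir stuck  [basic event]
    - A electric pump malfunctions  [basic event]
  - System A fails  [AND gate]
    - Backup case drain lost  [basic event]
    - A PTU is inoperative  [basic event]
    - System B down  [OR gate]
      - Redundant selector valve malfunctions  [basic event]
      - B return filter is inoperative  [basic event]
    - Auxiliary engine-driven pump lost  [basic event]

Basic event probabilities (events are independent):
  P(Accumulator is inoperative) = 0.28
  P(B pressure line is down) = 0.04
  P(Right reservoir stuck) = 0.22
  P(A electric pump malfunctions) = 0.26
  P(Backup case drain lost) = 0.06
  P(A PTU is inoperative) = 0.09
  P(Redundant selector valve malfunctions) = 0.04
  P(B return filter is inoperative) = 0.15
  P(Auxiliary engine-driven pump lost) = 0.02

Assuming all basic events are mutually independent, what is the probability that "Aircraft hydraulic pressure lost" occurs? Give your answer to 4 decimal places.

P(Standby system inoperative) [AND] = 0.28 × 0.04 = 0.011200
P(Left circuit unavailable) [OR] = 1 − (1−0.22) × (1−0.26) = 0.422800
P(System B down) [OR] = 1 − (1−0.04) × (1−0.15) = 0.184000
P(System A fails) [AND] = 0.06 × 0.09 × 0.184000 × 0.02 = 0.000020
P(Aircraft hydraulic pressure lost) [OR] = 1 − (1−0.011200) × (1−0.422800) × (1−0.000020) = 0.429276
Rounded to 4 decimal places: P(Aircraft hydraulic pressure lost) ≈ 0.4293.

0.4293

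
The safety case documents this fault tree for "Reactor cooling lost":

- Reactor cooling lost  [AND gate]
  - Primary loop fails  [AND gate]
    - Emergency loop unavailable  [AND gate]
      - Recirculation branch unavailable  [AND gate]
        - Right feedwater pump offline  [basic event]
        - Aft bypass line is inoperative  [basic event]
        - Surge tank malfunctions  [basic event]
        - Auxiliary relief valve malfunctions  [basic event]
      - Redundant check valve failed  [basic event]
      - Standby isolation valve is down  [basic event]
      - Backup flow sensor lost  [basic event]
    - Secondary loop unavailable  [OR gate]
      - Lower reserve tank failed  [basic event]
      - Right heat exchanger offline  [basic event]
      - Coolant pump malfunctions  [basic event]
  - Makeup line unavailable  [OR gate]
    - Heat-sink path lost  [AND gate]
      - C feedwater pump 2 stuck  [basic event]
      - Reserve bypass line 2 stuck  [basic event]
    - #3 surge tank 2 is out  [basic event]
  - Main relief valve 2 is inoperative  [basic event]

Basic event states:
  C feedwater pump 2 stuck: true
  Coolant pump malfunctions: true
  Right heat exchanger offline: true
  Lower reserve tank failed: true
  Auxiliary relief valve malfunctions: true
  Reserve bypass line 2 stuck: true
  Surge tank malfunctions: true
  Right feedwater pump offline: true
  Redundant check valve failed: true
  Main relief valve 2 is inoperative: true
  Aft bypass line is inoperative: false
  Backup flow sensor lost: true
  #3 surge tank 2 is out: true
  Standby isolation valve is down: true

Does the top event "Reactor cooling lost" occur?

No

Recirculation branch unavailable [AND]: Right feedwater pump offline=occurs, Aft bypass line is inoperative=not, Surge tank malfunctions=occurs, Auxiliary relief valve malfunctions=occurs → not all inputs occur → does not occur.
Emergency loop unavailable [AND]: Recirculation branch unavailable=not, Redundant check valve failed=occurs, Standby isolation valve is down=occurs, Backup flow sensor lost=occurs → not all inputs occur → does not occur.
Secondary loop unavailable [OR]: Lower reserve tank failed=occurs, Right heat exchanger offline=occurs, Coolant pump malfunctions=occurs → at least one input occurs → occurs.
Primary loop fails [AND]: Emergency loop unavailable=not, Secondary loop unavailable=occurs → not all inputs occur → does not occur.
Heat-sink path lost [AND]: C feedwater pump 2 stuck=occurs, Reserve bypass line 2 stuck=occurs → all inputs occur → occurs.
Makeup line unavailable [OR]: Heat-sink path lost=occurs, #3 surge tank 2 is out=occurs → at least one input occurs → occurs.
Reactor cooling lost [AND]: Primary loop fails=not, Makeup line unavailable=occurs, Main relief valve 2 is inoperative=occurs → not all inputs occur → does not occur.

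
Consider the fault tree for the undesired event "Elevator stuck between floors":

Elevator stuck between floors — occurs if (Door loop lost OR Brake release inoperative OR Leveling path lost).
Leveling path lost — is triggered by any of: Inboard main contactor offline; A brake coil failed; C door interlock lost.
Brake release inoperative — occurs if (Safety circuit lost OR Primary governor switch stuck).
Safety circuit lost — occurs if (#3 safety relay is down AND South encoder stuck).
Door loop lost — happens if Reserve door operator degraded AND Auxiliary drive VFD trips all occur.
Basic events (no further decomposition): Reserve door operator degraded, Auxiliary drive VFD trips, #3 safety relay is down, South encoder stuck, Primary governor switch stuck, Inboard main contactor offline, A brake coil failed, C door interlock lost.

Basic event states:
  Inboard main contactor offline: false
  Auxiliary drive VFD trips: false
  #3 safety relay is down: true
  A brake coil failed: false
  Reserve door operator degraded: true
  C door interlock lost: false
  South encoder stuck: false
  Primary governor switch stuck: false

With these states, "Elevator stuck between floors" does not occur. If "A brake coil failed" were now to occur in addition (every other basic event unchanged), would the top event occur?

Yes

Counterfactual: set "A brake coil failed" to occurred.
Door loop lost [AND]: Reserve door operator degraded=occurs, Auxiliary drive VFD trips=not → not all inputs occur → does not occur.
Safety circuit lost [AND]: #3 safety relay is down=occurs, South encoder stuck=not → not all inputs occur → does not occur.
Brake release inoperative [OR]: Safety circuit lost=not, Primary governor switch stuck=not → no input occurs → does not occur.
Leveling path lost [OR]: Inboard main contactor offline=not, A brake coil failed=occurs, C door interlock lost=not → at least one input occurs → occurs.
Elevator stuck between floors [OR]: Door loop lost=not, Brake release inoperative=not, Leveling path lost=occurs → at least one input occurs → occurs.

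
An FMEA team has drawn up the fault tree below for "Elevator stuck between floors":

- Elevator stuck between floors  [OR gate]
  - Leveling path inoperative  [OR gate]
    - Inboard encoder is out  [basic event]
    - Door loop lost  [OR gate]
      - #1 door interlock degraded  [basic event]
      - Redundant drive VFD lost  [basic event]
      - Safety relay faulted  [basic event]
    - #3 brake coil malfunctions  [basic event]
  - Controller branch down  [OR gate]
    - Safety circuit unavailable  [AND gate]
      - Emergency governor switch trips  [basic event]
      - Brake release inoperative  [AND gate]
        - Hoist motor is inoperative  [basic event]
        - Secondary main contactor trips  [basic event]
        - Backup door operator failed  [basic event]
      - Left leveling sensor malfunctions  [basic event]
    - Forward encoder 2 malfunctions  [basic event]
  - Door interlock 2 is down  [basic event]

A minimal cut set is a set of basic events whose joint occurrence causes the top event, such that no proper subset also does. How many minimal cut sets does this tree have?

Door loop lost [OR]: union of children's cut sets → 3 cut set(s).
Leveling path inoperative [OR]: union of children's cut sets → 5 cut set(s).
Brake release inoperative [AND]: one cut set from each child combined → 1 × 1 × 1 = 1 cut set(s).
Safety circuit unavailable [AND]: one cut set from each child combined → 1 × 1 × 1 = 1 cut set(s).
Controller branch down [OR]: union of children's cut sets → 2 cut set(s).
Elevator stuck between floors [OR]: union of children's cut sets → 8 cut set(s).
Minimal cut sets: {Inboard encoder is out}; {#1 door interlock degraded}; {Redundant drive VFD lost}; {Safety relay faulted}; {#3 brake coil malfunctions}; {Backup door operator failed, Emergency governor switch trips, Hoist motor is inoperative, Left leveling sensor malfunctions, Secondary main contactor trips}; {Forward encoder 2 malfunctions}; {Door interlock 2 is down}.

8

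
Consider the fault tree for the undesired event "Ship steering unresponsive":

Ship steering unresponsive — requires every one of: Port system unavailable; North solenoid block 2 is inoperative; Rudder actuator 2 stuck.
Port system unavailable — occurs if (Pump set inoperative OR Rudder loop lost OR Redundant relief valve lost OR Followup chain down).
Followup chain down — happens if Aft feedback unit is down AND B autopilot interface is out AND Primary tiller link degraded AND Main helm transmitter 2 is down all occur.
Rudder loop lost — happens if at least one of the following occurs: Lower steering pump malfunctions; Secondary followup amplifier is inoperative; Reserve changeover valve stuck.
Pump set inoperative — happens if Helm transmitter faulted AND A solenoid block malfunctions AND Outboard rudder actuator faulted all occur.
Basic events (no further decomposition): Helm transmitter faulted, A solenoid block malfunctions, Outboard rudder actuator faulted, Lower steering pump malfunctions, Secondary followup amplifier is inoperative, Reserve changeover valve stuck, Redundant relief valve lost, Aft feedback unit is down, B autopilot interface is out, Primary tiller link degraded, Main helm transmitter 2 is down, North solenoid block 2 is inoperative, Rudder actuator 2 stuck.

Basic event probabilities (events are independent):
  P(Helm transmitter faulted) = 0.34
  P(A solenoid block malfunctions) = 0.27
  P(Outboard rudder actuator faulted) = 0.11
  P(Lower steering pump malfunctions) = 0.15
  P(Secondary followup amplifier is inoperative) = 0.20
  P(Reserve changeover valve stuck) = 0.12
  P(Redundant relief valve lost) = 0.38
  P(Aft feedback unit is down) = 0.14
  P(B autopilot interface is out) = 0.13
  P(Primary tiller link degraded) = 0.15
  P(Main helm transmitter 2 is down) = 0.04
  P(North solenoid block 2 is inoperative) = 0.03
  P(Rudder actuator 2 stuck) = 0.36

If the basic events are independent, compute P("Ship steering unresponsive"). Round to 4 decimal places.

P(Pump set inoperative) [AND] = 0.34 × 0.27 × 0.11 = 0.010098
P(Rudder loop lost) [OR] = 1 − (1−0.15) × (1−0.20) × (1−0.12) = 0.401600
P(Followup chain down) [AND] = 0.14 × 0.13 × 0.15 × 0.04 = 0.000109
P(Port system unavailable) [OR] = 1 − (1−0.010098) × (1−0.401600) × (1−0.38) × (1−0.000109) = 0.632778
P(Ship steering unresponsive) [AND] = 0.632778 × 0.03 × 0.36 = 0.006834
Rounded to 4 decimal places: P(Ship steering unresponsive) ≈ 0.0068.

0.0068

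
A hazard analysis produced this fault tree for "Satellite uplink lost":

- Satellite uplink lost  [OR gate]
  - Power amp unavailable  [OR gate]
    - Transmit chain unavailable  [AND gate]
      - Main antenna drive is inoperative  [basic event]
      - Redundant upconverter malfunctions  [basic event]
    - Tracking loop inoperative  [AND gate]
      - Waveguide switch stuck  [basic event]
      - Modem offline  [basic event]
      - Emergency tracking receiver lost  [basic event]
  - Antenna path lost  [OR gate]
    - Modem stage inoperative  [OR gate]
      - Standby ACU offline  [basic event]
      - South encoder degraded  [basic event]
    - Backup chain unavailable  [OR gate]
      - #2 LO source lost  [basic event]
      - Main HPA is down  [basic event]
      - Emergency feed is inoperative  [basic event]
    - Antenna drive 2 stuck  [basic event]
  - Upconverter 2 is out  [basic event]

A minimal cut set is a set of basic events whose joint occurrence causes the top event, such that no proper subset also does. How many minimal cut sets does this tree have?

9

Transmit chain unavailable [AND]: one cut set from each child combined → 1 × 1 = 1 cut set(s).
Tracking loop inoperative [AND]: one cut set from each child combined → 1 × 1 × 1 = 1 cut set(s).
Power amp unavailable [OR]: union of children's cut sets → 2 cut set(s).
Modem stage inoperative [OR]: union of children's cut sets → 2 cut set(s).
Backup chain unavailable [OR]: union of children's cut sets → 3 cut set(s).
Antenna path lost [OR]: union of children's cut sets → 6 cut set(s).
Satellite uplink lost [OR]: union of children's cut sets → 9 cut set(s).
Minimal cut sets: {Main antenna drive is inoperative, Redundant upconverter malfunctions}; {Emergency tracking receiver lost, Modem offline, Waveguide switch stuck}; {Standby ACU offline}; {South encoder degraded}; {#2 LO source lost}; {Main HPA is down}; {Emergency feed is inoperative}; {Antenna drive 2 stuck}; {Upconverter 2 is out}.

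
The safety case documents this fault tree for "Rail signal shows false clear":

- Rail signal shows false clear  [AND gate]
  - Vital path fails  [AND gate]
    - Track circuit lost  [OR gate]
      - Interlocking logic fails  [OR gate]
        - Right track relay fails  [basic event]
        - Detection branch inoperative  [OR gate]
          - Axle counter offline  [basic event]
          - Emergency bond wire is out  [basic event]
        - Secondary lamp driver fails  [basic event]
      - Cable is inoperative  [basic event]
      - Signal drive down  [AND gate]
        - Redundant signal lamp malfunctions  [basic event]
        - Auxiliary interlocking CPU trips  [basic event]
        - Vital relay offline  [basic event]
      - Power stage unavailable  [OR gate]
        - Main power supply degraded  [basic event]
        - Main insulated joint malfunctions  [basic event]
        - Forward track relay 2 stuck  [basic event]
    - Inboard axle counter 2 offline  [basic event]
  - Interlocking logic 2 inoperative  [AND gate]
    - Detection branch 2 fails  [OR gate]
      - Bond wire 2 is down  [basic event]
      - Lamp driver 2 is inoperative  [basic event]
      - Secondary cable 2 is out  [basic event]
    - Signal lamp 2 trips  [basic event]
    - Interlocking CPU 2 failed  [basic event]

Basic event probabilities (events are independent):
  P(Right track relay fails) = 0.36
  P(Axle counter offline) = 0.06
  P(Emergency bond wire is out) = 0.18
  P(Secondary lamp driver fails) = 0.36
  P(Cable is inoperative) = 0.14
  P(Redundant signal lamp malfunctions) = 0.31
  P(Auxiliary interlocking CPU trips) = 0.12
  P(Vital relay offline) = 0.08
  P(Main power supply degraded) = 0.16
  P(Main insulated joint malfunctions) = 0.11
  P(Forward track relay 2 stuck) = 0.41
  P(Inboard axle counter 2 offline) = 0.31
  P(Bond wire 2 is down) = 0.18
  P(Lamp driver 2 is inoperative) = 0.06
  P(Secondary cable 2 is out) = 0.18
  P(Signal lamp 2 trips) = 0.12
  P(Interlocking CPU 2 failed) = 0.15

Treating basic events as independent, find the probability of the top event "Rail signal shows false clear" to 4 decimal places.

0.0018

P(Detection branch inoperative) [OR] = 1 − (1−0.06) × (1−0.18) = 0.229200
P(Interlocking logic fails) [OR] = 1 − (1−0.36) × (1−0.229200) × (1−0.36) = 0.684280
P(Signal drive down) [AND] = 0.31 × 0.12 × 0.08 = 0.002976
P(Power stage unavailable) [OR] = 1 − (1−0.16) × (1−0.11) × (1−0.41) = 0.558916
P(Track circuit lost) [OR] = 1 − (1−0.684280) × (1−0.14) × (1−0.002976) × (1−0.558916) = 0.880594
P(Vital path fails) [AND] = 0.880594 × 0.31 = 0.272984
P(Detection branch 2 fails) [OR] = 1 − (1−0.18) × (1−0.06) × (1−0.18) = 0.367944
P(Interlocking logic 2 inoperative) [AND] = 0.367944 × 0.12 × 0.15 = 0.006623
P(Rail signal shows false clear) [AND] = 0.272984 × 0.006623 = 0.001808
Rounded to 4 decimal places: P(Rail signal shows false clear) ≈ 0.0018.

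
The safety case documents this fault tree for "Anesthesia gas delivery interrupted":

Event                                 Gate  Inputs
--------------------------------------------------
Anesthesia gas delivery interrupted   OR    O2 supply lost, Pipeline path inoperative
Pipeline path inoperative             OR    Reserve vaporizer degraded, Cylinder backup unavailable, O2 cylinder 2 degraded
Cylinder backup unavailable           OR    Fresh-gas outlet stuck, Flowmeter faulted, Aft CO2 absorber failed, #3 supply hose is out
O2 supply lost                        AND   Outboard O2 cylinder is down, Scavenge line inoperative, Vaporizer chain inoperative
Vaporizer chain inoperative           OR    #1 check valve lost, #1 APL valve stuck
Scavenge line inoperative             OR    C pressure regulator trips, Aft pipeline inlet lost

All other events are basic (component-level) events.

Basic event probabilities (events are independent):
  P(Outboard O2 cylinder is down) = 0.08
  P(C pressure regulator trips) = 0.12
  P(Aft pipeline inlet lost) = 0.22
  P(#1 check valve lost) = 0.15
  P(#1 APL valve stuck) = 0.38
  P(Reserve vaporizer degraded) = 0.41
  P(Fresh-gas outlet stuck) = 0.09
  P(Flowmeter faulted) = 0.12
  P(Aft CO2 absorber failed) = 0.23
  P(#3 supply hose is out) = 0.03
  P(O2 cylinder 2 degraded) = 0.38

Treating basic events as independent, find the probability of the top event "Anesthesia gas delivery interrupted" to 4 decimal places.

P(Scavenge line inoperative) [OR] = 1 − (1−0.12) × (1−0.22) = 0.313600
P(Vaporizer chain inoperative) [OR] = 1 − (1−0.15) × (1−0.38) = 0.473000
P(O2 supply lost) [AND] = 0.08 × 0.313600 × 0.473000 = 0.011867
P(Cylinder backup unavailable) [OR] = 1 − (1−0.09) × (1−0.12) × (1−0.23) × (1−0.03) = 0.401882
P(Pipeline path inoperative) [OR] = 1 − (1−0.41) × (1−0.401882) × (1−0.38) = 0.781208
P(Anesthesia gas delivery interrupted) [OR] = 1 − (1−0.011867) × (1−0.781208) = 0.783804
Rounded to 4 decimal places: P(Anesthesia gas delivery interrupted) ≈ 0.7838.

0.7838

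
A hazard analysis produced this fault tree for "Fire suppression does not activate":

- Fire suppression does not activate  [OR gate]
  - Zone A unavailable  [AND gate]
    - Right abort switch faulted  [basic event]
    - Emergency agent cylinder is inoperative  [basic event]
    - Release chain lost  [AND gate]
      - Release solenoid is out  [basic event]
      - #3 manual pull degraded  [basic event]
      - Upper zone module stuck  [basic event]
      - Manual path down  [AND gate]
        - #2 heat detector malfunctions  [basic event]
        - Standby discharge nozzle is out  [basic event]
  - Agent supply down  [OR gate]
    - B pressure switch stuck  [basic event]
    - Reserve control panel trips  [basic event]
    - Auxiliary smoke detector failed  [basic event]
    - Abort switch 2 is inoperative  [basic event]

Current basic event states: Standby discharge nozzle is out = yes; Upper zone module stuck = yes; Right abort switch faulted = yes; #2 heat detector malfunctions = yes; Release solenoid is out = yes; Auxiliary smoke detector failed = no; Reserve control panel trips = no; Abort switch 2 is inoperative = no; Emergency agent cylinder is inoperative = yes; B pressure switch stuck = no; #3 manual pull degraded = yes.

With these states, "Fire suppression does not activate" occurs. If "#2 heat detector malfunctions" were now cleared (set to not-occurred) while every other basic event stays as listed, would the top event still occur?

Counterfactual: set "#2 heat detector malfunctions" to not occurred.
Manual path down [AND]: #2 heat detector malfunctions=not, Standby discharge nozzle is out=occurs → not all inputs occur → does not occur.
Release chain lost [AND]: Release solenoid is out=occurs, #3 manual pull degraded=occurs, Upper zone module stuck=occurs, Manual path down=not → not all inputs occur → does not occur.
Zone A unavailable [AND]: Right abort switch faulted=occurs, Emergency agent cylinder is inoperative=occurs, Release chain lost=not → not all inputs occur → does not occur.
Agent supply down [OR]: B pressure switch stuck=not, Reserve control panel trips=not, Auxiliary smoke detector failed=not, Abort switch 2 is inoperative=not → no input occurs → does not occur.
Fire suppression does not activate [OR]: Zone A unavailable=not, Agent supply down=not → no input occurs → does not occur.

No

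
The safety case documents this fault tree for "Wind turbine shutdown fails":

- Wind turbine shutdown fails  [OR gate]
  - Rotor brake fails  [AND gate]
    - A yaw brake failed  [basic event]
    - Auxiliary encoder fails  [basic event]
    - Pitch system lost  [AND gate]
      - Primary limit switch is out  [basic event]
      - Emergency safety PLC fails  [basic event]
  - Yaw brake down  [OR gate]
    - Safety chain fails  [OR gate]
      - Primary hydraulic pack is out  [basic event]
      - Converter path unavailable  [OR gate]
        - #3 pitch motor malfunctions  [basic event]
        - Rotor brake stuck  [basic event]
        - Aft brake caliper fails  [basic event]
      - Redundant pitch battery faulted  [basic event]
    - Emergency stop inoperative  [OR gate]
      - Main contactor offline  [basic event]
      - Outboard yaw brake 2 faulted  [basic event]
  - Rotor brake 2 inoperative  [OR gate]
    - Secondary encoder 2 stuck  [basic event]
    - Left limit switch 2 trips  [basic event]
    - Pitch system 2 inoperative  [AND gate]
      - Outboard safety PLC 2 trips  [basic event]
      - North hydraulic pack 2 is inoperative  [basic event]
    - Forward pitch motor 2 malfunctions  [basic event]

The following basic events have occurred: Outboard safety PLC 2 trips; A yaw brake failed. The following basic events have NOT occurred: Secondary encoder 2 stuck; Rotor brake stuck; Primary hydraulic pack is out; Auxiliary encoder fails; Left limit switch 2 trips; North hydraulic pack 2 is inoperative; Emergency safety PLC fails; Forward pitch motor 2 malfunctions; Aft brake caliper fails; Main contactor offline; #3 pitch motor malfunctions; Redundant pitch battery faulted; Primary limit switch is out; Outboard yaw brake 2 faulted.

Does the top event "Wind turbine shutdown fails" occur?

No

Pitch system lost [AND]: Primary limit switch is out=not, Emergency safety PLC fails=not → not all inputs occur → does not occur.
Rotor brake fails [AND]: A yaw brake failed=occurs, Auxiliary encoder fails=not, Pitch system lost=not → not all inputs occur → does not occur.
Converter path unavailable [OR]: #3 pitch motor malfunctions=not, Rotor brake stuck=not, Aft brake caliper fails=not → no input occurs → does not occur.
Safety chain fails [OR]: Primary hydraulic pack is out=not, Converter path unavailable=not, Redundant pitch battery faulted=not → no input occurs → does not occur.
Emergency stop inoperative [OR]: Main contactor offline=not, Outboard yaw brake 2 faulted=not → no input occurs → does not occur.
Yaw brake down [OR]: Safety chain fails=not, Emergency stop inoperative=not → no input occurs → does not occur.
Pitch system 2 inoperative [AND]: Outboard safety PLC 2 trips=occurs, North hydraulic pack 2 is inoperative=not → not all inputs occur → does not occur.
Rotor brake 2 inoperative [OR]: Secondary encoder 2 stuck=not, Left limit switch 2 trips=not, Pitch system 2 inoperative=not, Forward pitch motor 2 malfunctions=not → no input occurs → does not occur.
Wind turbine shutdown fails [OR]: Rotor brake fails=not, Yaw brake down=not, Rotor brake 2 inoperative=not → no input occurs → does not occur.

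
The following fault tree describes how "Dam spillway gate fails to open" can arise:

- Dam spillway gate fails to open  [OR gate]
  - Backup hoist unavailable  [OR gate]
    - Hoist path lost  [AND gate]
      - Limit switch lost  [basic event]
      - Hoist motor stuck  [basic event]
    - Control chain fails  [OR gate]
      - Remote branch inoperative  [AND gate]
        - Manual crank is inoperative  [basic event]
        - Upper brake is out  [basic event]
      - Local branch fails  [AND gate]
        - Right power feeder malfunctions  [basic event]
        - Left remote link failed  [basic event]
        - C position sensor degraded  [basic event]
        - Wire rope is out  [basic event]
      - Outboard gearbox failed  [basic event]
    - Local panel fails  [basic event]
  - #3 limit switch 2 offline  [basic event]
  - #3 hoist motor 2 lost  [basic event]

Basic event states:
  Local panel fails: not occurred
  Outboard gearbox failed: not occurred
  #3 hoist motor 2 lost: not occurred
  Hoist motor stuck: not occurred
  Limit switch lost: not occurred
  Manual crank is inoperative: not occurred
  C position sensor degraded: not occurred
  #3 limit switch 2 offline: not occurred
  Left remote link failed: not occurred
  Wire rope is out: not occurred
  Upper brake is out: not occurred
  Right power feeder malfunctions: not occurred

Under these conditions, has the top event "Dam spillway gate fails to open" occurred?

Hoist path lost [AND]: Limit switch lost=not, Hoist motor stuck=not → not all inputs occur → does not occur.
Remote branch inoperative [AND]: Manual crank is inoperative=not, Upper brake is out=not → not all inputs occur → does not occur.
Local branch fails [AND]: Right power feeder malfunctions=not, Left remote link failed=not, C position sensor degraded=not, Wire rope is out=not → not all inputs occur → does not occur.
Control chain fails [OR]: Remote branch inoperative=not, Local branch fails=not, Outboard gearbox failed=not → no input occurs → does not occur.
Backup hoist unavailable [OR]: Hoist path lost=not, Control chain fails=not, Local panel fails=not → no input occurs → does not occur.
Dam spillway gate fails to open [OR]: Backup hoist unavailable=not, #3 limit switch 2 offline=not, #3 hoist motor 2 lost=not → no input occurs → does not occur.

No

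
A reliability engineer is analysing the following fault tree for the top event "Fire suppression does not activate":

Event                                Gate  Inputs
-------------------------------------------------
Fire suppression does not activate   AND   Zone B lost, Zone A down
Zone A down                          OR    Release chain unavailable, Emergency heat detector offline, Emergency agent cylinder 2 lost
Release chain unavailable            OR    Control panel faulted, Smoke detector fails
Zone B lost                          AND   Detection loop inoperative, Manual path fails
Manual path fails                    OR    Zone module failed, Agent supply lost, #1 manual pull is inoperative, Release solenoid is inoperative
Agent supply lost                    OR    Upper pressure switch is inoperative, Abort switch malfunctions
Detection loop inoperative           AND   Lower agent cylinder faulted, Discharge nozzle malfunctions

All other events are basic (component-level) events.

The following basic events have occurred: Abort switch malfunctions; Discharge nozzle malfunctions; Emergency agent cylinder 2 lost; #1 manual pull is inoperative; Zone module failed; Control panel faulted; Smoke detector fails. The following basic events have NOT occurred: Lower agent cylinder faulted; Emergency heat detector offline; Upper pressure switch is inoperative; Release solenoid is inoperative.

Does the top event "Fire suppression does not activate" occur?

Detection loop inoperative [AND]: Lower agent cylinder faulted=not, Discharge nozzle malfunctions=occurs → not all inputs occur → does not occur.
Agent supply lost [OR]: Upper pressure switch is inoperative=not, Abort switch malfunctions=occurs → at least one input occurs → occurs.
Manual path fails [OR]: Zone module failed=occurs, Agent supply lost=occurs, #1 manual pull is inoperative=occurs, Release solenoid is inoperative=not → at least one input occurs → occurs.
Zone B lost [AND]: Detection loop inoperative=not, Manual path fails=occurs → not all inputs occur → does not occur.
Release chain unavailable [OR]: Control panel faulted=occurs, Smoke detector fails=occurs → at least one input occurs → occurs.
Zone A down [OR]: Release chain unavailable=occurs, Emergency heat detector offline=not, Emergency agent cylinder 2 lost=occurs → at least one input occurs → occurs.
Fire suppression does not activate [AND]: Zone B lost=not, Zone A down=occurs → not all inputs occur → does not occur.

No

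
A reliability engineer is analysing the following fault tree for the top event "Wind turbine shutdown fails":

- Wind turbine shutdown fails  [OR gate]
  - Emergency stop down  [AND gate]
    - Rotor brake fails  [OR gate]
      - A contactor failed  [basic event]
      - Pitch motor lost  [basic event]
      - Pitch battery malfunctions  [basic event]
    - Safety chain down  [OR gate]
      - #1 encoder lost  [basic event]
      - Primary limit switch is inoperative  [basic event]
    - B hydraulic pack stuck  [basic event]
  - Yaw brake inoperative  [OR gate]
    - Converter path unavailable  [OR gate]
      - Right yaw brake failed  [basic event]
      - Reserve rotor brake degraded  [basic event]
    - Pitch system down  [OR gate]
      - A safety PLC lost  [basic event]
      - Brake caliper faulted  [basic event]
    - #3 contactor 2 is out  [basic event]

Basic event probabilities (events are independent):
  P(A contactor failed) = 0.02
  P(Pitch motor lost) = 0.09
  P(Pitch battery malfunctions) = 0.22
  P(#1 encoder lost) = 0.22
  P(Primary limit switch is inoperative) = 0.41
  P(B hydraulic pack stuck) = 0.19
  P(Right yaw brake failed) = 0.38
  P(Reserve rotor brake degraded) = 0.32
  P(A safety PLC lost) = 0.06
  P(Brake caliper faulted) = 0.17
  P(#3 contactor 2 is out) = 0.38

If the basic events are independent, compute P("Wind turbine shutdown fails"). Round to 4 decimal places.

0.8024

P(Rotor brake fails) [OR] = 1 − (1−0.02) × (1−0.09) × (1−0.22) = 0.304396
P(Safety chain down) [OR] = 1 − (1−0.22) × (1−0.41) = 0.539800
P(Emergency stop down) [AND] = 0.304396 × 0.539800 × 0.19 = 0.031219
P(Converter path unavailable) [OR] = 1 − (1−0.38) × (1−0.32) = 0.578400
P(Pitch system down) [OR] = 1 − (1−0.06) × (1−0.17) = 0.219800
P(Yaw brake inoperative) [OR] = 1 − (1−0.578400) × (1−0.219800) × (1−0.38) = 0.796062
P(Wind turbine shutdown fails) [OR] = 1 − (1−0.031219) × (1−0.796062) = 0.802429
Rounded to 4 decimal places: P(Wind turbine shutdown fails) ≈ 0.8024.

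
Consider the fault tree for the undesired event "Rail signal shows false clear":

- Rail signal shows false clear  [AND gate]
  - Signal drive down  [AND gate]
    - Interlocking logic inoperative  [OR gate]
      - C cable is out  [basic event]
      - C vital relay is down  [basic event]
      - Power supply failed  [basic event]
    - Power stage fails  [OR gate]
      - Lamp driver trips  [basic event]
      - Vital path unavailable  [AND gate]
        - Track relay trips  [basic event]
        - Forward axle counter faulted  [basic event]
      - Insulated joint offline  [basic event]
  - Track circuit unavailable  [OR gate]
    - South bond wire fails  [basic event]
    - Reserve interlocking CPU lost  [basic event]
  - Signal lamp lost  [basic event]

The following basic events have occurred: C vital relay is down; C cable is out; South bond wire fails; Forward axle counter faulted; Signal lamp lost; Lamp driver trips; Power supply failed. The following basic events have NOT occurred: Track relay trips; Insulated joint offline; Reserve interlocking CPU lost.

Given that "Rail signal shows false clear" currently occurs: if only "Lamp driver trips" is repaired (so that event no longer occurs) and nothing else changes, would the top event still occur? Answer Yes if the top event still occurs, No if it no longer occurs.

Counterfactual: set "Lamp driver trips" to not occurred.
Interlocking logic inoperative [OR]: C cable is out=occurs, C vital relay is down=occurs, Power supply failed=occurs → at least one input occurs → occurs.
Vital path unavailable [AND]: Track relay trips=not, Forward axle counter faulted=occurs → not all inputs occur → does not occur.
Power stage fails [OR]: Lamp driver trips=not, Vital path unavailable=not, Insulated joint offline=not → no input occurs → does not occur.
Signal drive down [AND]: Interlocking logic inoperative=occurs, Power stage fails=not → not all inputs occur → does not occur.
Track circuit unavailable [OR]: South bond wire fails=occurs, Reserve interlocking CPU lost=not → at least one input occurs → occurs.
Rail signal shows false clear [AND]: Signal drive down=not, Track circuit unavailable=occurs, Signal lamp lost=occurs → not all inputs occur → does not occur.

No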